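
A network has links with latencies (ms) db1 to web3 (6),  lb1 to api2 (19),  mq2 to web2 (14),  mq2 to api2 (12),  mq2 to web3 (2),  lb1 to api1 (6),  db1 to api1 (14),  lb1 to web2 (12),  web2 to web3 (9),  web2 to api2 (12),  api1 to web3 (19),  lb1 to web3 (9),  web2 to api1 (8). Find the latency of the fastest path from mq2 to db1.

Checking several routes:
mq2 → web3 → db1: 2 + 6 = 8
mq2 → web3 → lb1 → api1 → db1: 2 + 9 + 6 + 14 = 31
mq2 → web3 → web2 → api1 → db1: 2 + 9 + 8 + 14 = 33
mq2 → web2 → web3 → db1: 14 + 9 + 6 = 29
The minimum is 8 ms.

8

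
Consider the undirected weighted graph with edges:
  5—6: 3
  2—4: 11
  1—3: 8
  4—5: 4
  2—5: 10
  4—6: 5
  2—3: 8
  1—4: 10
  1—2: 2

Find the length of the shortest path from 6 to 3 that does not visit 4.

Paths from 6 to 3 avoiding 4:
6 → 5 → 2 → 1 → 3: 3 + 10 + 2 + 8 = 23
6 → 5 → 2 → 3: 3 + 10 + 8 = 21
Shortest: 21.

21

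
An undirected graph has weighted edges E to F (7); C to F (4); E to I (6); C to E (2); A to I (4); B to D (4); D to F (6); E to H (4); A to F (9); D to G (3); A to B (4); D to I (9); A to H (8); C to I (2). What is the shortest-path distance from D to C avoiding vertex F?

Comparing a few candidate routes:
D → B → A → I → C: 4 + 4 + 4 + 2 = 14
D → I → E → C: 9 + 6 + 2 = 17
D → B → A → I → E → C: 4 + 4 + 4 + 6 + 2 = 20
D → I → C: 9 + 2 = 11
D → B → A → H → E → C: 4 + 4 + 8 + 4 + 2 = 22
Shortest: 11.

11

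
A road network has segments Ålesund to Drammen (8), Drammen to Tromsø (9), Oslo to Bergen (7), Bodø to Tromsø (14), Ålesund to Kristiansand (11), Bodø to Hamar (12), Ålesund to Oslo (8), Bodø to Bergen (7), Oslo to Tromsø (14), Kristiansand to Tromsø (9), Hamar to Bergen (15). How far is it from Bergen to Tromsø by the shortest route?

21

Comparing a few candidate routes:
Bergen-Oslo-Tromsø: 7 + 14 = 21
Bergen-Oslo-Ålesund-Drammen-Tromsø: 7 + 8 + 8 + 9 = 32
Bergen-Oslo-Ålesund-Kristiansand-Tromsø: 7 + 8 + 11 + 9 = 35
Bergen-Bodø-Tromsø: 7 + 14 = 21
Best route has total 21 mi.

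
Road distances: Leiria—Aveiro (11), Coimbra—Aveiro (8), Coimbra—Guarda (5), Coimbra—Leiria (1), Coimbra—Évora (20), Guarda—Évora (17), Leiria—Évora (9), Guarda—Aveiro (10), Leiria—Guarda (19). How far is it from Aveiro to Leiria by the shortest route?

Checking several routes:
Aveiro-Guarda-Coimbra-Leiria: 10 + 5 + 1 = 16
Aveiro-Leiria: 11
Aveiro-Coimbra-Leiria: 8 + 1 = 9
The minimum is 9.

9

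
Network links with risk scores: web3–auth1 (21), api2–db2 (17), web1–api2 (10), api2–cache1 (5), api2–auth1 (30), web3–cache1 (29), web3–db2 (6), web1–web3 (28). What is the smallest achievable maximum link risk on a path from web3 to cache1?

Paths from web3 to cache1:
web3 → cache1: max(29) = 29
web3 → db2 → api2 → cache1: max(6, 17, 5) = 17
web3 → auth1 → api2 → cache1: max(21, 30, 5) = 30
web3 → web1 → api2 → cache1: max(28, 10, 5) = 28
The minimum achievable maximum is 17.

17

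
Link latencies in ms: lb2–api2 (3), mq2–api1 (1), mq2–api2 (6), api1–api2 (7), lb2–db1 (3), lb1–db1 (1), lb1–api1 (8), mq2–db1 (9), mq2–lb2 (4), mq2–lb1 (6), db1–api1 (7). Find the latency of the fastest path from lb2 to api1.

5

Some routes from lb2 to api1:
lb2→api2→mq2→api1: 3 + 6 + 1 = 10
lb2→mq2→api1: 4 + 1 = 5
lb2→db1→api1: 3 + 7 = 10
lb2→api2→api1: 3 + 7 = 10
lb2→db1→lb1→mq2→api1: 3 + 1 + 6 + 1 = 11
The minimum is 5 ms.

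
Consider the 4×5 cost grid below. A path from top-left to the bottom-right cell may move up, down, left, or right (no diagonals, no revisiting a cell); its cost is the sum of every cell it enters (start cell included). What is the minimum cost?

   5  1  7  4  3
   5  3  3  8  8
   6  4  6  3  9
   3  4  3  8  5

33

Cheapest: (0,0) -> (0,1) -> (1,1) -> (2,1) -> (3,1) -> (3,2) -> (3,3) -> (3,4)
  5 + 1 + 3 + 4 + 4 + 3 + 8 + 5 = 33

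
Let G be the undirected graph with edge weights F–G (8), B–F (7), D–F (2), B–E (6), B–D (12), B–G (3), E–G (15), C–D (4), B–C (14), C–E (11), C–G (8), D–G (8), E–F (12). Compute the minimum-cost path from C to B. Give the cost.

Checking several routes:
C-B: 14
C-D-G-B: 4 + 8 + 3 = 15
C-G-B: 8 + 3 = 11
C-D-F-B: 4 + 2 + 7 = 13
Shortest: 11.

11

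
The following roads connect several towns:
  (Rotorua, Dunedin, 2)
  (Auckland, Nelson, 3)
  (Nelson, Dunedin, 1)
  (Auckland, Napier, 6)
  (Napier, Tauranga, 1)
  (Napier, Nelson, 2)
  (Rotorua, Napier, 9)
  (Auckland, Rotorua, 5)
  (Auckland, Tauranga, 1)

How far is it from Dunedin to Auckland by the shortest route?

Some routes from Dunedin to Auckland:
Dunedin -> Nelson -> Auckland: 1 + 3 = 4
Dunedin -> Rotorua -> Auckland: 2 + 5 = 7
Dunedin -> Nelson -> Napier -> Tauranga -> Auckland: 1 + 2 + 1 + 1 = 5
Shortest: 4.

4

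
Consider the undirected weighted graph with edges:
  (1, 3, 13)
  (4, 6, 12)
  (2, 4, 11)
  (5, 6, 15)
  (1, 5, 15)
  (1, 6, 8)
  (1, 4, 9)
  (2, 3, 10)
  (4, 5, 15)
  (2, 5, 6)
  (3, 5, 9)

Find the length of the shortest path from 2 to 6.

Comparing a few candidate routes:
2 - 4 - 1 - 6: 11 + 9 + 8 = 28
2 - 5 - 6: 6 + 15 = 21
2 - 5 - 1 - 6: 6 + 15 + 8 = 29
2 - 4 - 6: 11 + 12 = 23
Best route has total 21.

21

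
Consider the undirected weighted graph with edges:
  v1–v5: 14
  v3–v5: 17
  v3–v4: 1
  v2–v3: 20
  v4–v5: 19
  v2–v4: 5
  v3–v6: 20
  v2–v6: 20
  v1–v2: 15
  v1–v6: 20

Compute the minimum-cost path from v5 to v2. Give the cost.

23

A few of the v5→v2 routes:
v5-v1-v2: 14 + 15 = 29
v5-v4-v2: 19 + 5 = 24
v5-v3-v2: 17 + 20 = 37
v5-v3-v4-v2: 17 + 1 + 5 = 23
Shortest: 23.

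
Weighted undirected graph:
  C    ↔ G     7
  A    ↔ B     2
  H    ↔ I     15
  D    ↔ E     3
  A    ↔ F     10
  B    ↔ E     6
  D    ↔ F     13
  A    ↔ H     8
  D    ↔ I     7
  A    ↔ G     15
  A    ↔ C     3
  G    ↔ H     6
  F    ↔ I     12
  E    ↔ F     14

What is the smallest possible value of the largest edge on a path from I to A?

7

Checking several routes:
I-F-A: max(12, 10) = 12
I-F-E-B-A: max(12, 14, 6, 2) = 14
I-D-E-B-A: max(7, 3, 6, 2) = 7
I-F-D-E-B-A: max(12, 13, 3, 6, 2) = 13
I-D-F-A: max(7, 13, 10) = 13
Best route has worst link 7.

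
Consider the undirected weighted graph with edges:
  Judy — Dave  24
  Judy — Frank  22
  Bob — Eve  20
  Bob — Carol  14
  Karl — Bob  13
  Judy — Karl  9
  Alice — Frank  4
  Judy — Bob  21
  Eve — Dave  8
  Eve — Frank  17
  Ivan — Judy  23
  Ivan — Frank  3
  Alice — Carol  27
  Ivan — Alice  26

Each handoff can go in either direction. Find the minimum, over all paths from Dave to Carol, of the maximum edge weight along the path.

Checking several routes:
Dave - Eve - Frank - Judy - Bob - Carol: max(8, 17, 22, 21, 14) = 22
Dave - Eve - Bob - Carol: max(8, 20, 14) = 20
Dave - Eve - Frank - Judy - Karl - Bob - Carol: max(8, 17, 22, 9, 13, 14) = 22
Smallest bottleneck: 20.

20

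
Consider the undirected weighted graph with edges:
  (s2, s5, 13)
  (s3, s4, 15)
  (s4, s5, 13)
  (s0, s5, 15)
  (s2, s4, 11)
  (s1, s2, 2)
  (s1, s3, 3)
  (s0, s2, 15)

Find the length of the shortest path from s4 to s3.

Routes from s4 to s3:
s4→s5→s0→s2→s1→s3: 13 + 15 + 15 + 2 + 3 = 48
s4→s3: 15
s4→s2→s1→s3: 11 + 2 + 3 = 16
s4→s5→s2→s1→s3: 13 + 13 + 2 + 3 = 31
The minimum is 15.

15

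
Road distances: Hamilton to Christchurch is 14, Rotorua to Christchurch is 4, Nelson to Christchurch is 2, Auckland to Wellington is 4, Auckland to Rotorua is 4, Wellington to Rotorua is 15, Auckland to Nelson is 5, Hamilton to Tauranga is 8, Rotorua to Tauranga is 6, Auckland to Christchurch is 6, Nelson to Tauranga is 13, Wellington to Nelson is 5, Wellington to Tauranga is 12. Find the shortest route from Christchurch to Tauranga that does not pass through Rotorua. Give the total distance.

15

Checking several routes:
Christchurch-Auckland-Wellington-Tauranga: 6 + 4 + 12 = 22
Christchurch-Nelson-Wellington-Tauranga: 2 + 5 + 12 = 19
Christchurch-Nelson-Tauranga: 2 + 13 = 15
Christchurch-Hamilton-Tauranga: 14 + 8 = 22
Christchurch-Auckland-Nelson-Tauranga: 6 + 5 + 13 = 24
Christchurch-Nelson-Auckland-Wellington-Tauranga: 2 + 5 + 4 + 12 = 23
The minimum is 15.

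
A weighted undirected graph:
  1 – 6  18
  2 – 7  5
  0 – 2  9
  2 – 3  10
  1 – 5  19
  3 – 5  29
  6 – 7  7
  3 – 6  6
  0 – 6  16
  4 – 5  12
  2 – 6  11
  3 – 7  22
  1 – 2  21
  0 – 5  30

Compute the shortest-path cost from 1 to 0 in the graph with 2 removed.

Comparing a few candidate routes:
1→5→3→6→0: 19 + 29 + 6 + 16 = 70
1→5→0: 19 + 30 = 49
1→5→3→7→6→0: 19 + 29 + 22 + 7 + 16 = 93
1→6→3→5→0: 18 + 6 + 29 + 30 = 83
1→6→0: 18 + 16 = 34
Shortest: 34.

34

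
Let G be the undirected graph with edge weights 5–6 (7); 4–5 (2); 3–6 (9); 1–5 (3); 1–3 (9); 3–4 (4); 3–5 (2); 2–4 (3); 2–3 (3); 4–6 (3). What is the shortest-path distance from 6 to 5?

A few of the 6→5 routes:
6 → 4 → 3 → 5: 3 + 4 + 2 = 9
6 → 5: 7
6 → 4 → 5: 3 + 2 = 5
The minimum is 5.

5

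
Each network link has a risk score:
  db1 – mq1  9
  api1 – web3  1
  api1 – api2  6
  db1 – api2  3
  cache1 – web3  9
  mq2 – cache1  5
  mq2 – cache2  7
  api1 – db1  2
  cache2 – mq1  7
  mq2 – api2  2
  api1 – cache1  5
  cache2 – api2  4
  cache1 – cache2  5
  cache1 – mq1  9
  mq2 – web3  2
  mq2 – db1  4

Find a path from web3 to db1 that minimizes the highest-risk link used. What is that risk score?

2

Checking several routes:
web3→api1→cache1→cache2→api2→db1: max(1, 5, 5, 4, 3) = 5
web3→mq2→db1: max(2, 4) = 4
web3→mq2→api2→db1: max(2, 2, 3) = 3
web3→api1→cache1→mq2→db1: max(1, 5, 5, 4) = 5
web3→api1→db1: max(1, 2) = 2
web3→api1→cache1→cache2→api2→mq2→db1: max(1, 5, 5, 4, 2, 4) = 5
The minimum achievable maximum is 2.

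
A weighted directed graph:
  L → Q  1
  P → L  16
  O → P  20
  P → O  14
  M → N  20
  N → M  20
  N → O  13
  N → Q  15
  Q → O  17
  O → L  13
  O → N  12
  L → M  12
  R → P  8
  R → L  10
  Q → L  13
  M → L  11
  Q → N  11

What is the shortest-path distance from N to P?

Routes from N to P:
N→O→P: 13 + 20 = 33
N→M→L→Q→O→P: 20 + 11 + 1 + 17 + 20 = 69
N→Q→O→P: 15 + 17 + 20 = 52
Shortest: 33.

33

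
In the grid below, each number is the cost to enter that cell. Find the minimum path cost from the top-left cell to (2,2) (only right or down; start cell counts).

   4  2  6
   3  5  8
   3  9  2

21

Take r0c0→r0c1→r1c1→r1c2→r2c2 for a total of 4 + 2 + 5 + 8 + 2 = 21.
For comparison, the top-then-right route costs 22.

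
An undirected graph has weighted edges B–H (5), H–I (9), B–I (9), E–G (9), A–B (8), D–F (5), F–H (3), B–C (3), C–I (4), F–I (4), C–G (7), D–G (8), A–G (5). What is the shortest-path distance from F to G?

Comparing a few candidate routes:
F-D-G: 5 + 8 = 13
F-I-C-G: 4 + 4 + 7 = 15
F-H-B-C-G: 3 + 5 + 3 + 7 = 18
Shortest: 13.

13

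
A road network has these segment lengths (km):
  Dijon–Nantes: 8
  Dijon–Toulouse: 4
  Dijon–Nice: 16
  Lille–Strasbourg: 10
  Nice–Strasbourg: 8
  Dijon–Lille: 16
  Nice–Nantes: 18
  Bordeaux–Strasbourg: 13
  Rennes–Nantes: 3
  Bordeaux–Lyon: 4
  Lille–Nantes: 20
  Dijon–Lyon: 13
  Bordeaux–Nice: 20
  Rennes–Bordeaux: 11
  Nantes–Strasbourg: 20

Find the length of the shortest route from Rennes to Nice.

21

Checking several routes:
Rennes -> Bordeaux -> Strasbourg -> Nice: 11 + 13 + 8 = 32
Rennes -> Nantes -> Nice: 3 + 18 = 21
Rennes -> Nantes -> Dijon -> Nice: 3 + 8 + 16 = 27
Rennes -> Bordeaux -> Nice: 11 + 20 = 31
Rennes -> Nantes -> Strasbourg -> Nice: 3 + 20 + 8 = 31
The minimum is 21 km.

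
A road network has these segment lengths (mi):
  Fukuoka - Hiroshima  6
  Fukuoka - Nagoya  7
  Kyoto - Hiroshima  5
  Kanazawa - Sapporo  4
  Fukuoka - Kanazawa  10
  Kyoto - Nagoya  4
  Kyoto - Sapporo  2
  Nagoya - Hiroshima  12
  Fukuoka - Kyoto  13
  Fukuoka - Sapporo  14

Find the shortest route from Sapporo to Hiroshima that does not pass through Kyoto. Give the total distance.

20

Some routes from Sapporo to Hiroshima avoiding Kyoto:
Sapporo - Fukuoka - Hiroshima: 14 + 6 = 20
Sapporo - Fukuoka - Nagoya - Hiroshima: 14 + 7 + 12 = 33
Sapporo - Kanazawa - Fukuoka - Hiroshima: 4 + 10 + 6 = 20
The minimum is 20 mi.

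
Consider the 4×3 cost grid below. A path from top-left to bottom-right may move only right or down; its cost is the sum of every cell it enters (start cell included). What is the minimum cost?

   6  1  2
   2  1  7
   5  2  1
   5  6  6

17

One optimal route is [0,0] → [0,1] → [1,1] → [2,1] → [2,2] → [3,2].
Its cost is 6 + 1 + 1 + 2 + 1 + 6 = 17.
(Top row then right column would cost 23.)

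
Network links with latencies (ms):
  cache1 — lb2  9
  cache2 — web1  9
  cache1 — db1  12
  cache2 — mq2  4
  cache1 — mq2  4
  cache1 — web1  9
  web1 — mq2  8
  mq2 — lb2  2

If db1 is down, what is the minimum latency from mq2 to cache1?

4

Candidate routes:
mq2-cache1: 4
mq2-web1-cache1: 8 + 9 = 17
mq2-lb2-cache1: 2 + 9 = 11
mq2-cache2-web1-cache1: 4 + 9 + 9 = 22
The minimum is 4 ms.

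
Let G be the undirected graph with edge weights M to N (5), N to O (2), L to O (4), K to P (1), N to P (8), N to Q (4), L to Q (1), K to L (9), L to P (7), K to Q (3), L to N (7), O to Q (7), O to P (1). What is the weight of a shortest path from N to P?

3

Comparing a few candidate routes:
N -> P: 8
N -> O -> L -> Q -> K -> P: 2 + 4 + 1 + 3 + 1 = 11
N -> Q -> L -> O -> P: 4 + 1 + 4 + 1 = 10
N -> O -> P: 2 + 1 = 3
N -> Q -> K -> P: 4 + 3 + 1 = 8
Shortest: 3.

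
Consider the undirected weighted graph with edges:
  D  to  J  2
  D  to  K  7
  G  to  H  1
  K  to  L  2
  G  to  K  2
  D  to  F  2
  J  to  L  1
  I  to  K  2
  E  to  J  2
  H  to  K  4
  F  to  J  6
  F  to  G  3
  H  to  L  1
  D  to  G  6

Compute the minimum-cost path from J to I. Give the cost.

A few of the J→I routes:
J-L-H-G-K-I: 1 + 1 + 1 + 2 + 2 = 7
J-L-K-I: 1 + 2 + 2 = 5
J-D-F-G-K-I: 2 + 2 + 3 + 2 + 2 = 11
J-L-H-K-I: 1 + 1 + 4 + 2 = 8
J-D-K-I: 2 + 7 + 2 = 11
Shortest: 5.

5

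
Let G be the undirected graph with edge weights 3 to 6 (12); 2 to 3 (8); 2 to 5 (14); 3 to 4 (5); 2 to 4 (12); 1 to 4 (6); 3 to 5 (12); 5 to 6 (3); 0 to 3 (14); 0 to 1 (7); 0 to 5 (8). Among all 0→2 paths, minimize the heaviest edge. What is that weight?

A few of the 0→2 routes:
0 -> 1 -> 4 -> 3 -> 2: max(7, 6, 5, 8) = 8
0 -> 5 -> 3 -> 4 -> 2: max(8, 12, 5, 12) = 12
0 -> 5 -> 6 -> 3 -> 2: max(8, 3, 12, 8) = 12
0 -> 5 -> 3 -> 2: max(8, 12, 8) = 12
0 -> 5 -> 6 -> 3 -> 4 -> 2: max(8, 3, 12, 5, 12) = 12
The minimum achievable maximum is 8.

8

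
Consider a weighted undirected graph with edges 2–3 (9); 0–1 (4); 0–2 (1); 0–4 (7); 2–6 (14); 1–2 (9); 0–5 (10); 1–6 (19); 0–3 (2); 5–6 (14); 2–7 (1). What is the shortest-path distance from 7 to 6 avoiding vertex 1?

Candidate routes:
7→2→0→5→6: 1 + 1 + 10 + 14 = 26
7→2→3→0→5→6: 1 + 9 + 2 + 10 + 14 = 36
7→2→6: 1 + 14 = 15
Best route has total 15.

15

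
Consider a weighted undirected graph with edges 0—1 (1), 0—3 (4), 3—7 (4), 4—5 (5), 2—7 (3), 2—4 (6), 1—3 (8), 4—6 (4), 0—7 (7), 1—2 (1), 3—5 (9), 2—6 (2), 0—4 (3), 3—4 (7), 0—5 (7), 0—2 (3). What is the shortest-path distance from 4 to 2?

5

Some routes from 4 to 2:
4→0→2: 3 + 3 = 6
4→0→1→2: 3 + 1 + 1 = 5
4→6→2: 4 + 2 = 6
Shortest: 5.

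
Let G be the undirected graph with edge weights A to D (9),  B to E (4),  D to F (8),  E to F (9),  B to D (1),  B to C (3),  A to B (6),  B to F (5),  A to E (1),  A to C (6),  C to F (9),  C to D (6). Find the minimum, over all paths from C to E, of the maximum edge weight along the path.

Checking several routes:
C-A-E: max(6, 1) = 6
C-B-E: max(3, 4) = 4
C-A-B-E: max(6, 6, 4) = 6
C-B-A-E: max(3, 6, 1) = 6
Smallest bottleneck: 4.

4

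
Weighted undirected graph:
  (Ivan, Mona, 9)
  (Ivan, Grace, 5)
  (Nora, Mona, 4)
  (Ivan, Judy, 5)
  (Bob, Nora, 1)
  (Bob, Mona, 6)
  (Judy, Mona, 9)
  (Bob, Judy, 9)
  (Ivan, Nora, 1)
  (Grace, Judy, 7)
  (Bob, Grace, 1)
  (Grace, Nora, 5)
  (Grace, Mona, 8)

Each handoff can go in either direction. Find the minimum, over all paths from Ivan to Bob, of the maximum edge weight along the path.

Comparing a few candidate routes:
Ivan -> Nora -> Bob: max(1, 1) = 1
Ivan -> Grace -> Nora -> Mona -> Bob: max(5, 5, 4, 6) = 6
Ivan -> Grace -> Bob: max(5, 1) = 5
Ivan -> Nora -> Grace -> Bob: max(1, 5, 1) = 5
Ivan -> Grace -> Nora -> Bob: max(5, 5, 1) = 5
Ivan -> Nora -> Mona -> Bob: max(1, 4, 6) = 6
Best route has worst link 1.

1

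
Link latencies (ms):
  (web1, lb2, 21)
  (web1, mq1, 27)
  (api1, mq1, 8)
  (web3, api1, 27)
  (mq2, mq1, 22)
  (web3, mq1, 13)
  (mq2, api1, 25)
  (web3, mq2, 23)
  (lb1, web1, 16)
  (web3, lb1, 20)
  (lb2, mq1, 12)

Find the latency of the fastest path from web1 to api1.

Some routes from web1 to api1:
web1 -> lb2 -> mq1 -> api1: 21 + 12 + 8 = 41
web1 -> mq1 -> api1: 27 + 8 = 35
web1 -> mq1 -> web3 -> api1: 27 + 13 + 27 = 67
web1 -> lb1 -> web3 -> api1: 16 + 20 + 27 = 63
web1 -> lb1 -> web3 -> mq1 -> api1: 16 + 20 + 13 + 8 = 57
The minimum is 35 ms.

35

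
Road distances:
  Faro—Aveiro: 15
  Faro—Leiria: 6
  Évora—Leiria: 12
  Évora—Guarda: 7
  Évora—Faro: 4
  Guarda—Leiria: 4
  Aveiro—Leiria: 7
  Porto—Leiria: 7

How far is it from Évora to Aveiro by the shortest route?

Paths from Évora to Aveiro:
Évora -> Faro -> Aveiro: 4 + 15 = 19
Évora -> Guarda -> Leiria -> Faro -> Aveiro: 7 + 4 + 6 + 15 = 32
Évora -> Faro -> Leiria -> Aveiro: 4 + 6 + 7 = 17
Évora -> Leiria -> Aveiro: 12 + 7 = 19
Évora -> Leiria -> Faro -> Aveiro: 12 + 6 + 15 = 33
Évora -> Guarda -> Leiria -> Aveiro: 7 + 4 + 7 = 18
Shortest: 17.

17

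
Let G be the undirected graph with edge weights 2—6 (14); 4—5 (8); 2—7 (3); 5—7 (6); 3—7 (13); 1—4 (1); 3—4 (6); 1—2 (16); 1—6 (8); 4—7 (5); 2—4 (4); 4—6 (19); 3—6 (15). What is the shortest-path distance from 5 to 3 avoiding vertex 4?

19

Candidate routes:
5 → 7 → 2 → 6 → 3: 6 + 3 + 14 + 15 = 38
5 → 7 → 3: 6 + 13 = 19
5 → 7 → 2 → 1 → 6 → 3: 6 + 3 + 16 + 8 + 15 = 48
Best route has total 19.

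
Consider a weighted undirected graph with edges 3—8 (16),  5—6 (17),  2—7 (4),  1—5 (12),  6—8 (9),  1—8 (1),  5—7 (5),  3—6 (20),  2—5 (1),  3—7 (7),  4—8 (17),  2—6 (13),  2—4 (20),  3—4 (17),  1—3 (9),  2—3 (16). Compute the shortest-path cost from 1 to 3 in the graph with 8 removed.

9

Checking several routes:
1 - 5 - 2 - 7 - 3: 12 + 1 + 4 + 7 = 24
1 - 3: 9
1 - 5 - 7 - 3: 12 + 5 + 7 = 24
Shortest: 9.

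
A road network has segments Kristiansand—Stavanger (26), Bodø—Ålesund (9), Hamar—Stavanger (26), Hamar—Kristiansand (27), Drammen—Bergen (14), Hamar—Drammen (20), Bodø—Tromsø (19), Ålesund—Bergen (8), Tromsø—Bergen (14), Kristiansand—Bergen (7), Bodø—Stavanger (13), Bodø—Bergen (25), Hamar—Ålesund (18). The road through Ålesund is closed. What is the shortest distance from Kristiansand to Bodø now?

A few of the Kristiansand→Bodø routes:
Kristiansand -> Bergen -> Drammen -> Hamar -> Stavanger -> Bodø: 7 + 14 + 20 + 26 + 13 = 80
Kristiansand -> Stavanger -> Bodø: 26 + 13 = 39
Kristiansand -> Bergen -> Bodø: 7 + 25 = 32
Kristiansand -> Hamar -> Stavanger -> Bodø: 27 + 26 + 13 = 66
Kristiansand -> Bergen -> Tromsø -> Bodø: 7 + 14 + 19 = 40
The minimum is 32 km.

32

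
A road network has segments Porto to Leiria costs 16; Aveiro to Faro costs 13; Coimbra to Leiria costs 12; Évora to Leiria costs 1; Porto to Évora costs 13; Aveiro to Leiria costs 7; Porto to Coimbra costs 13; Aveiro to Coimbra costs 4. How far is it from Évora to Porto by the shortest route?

13

Candidate routes:
Évora-Leiria-Aveiro-Coimbra-Porto: 1 + 7 + 4 + 13 = 25
Évora-Porto: 13
Évora-Leiria-Coimbra-Porto: 1 + 12 + 13 = 26
Évora-Leiria-Porto: 1 + 16 = 17
The minimum is 13.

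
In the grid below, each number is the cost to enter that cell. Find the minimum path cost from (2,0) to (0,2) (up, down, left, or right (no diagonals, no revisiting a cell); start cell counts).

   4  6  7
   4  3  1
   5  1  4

17

One optimal route is (2,0)→(2,1)→(1,1)→(1,2)→(0,2).
Its cost is 5 + 1 + 3 + 1 + 7 = 17.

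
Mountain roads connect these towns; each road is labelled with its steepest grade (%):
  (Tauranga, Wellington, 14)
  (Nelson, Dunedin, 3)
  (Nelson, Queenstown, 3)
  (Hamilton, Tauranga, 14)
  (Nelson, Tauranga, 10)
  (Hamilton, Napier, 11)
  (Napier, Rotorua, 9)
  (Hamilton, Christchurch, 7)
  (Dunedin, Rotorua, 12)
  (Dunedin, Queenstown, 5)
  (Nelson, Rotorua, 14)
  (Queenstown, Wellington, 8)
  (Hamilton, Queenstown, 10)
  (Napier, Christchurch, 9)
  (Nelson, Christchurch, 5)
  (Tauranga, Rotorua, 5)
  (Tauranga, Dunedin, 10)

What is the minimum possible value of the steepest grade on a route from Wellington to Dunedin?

Comparing a few candidate routes:
Wellington→Queenstown→Nelson→Dunedin: max(8, 3, 3) = 8
Wellington→Queenstown→Dunedin: max(8, 5) = 8
Wellington→Queenstown→Nelson→Christchurch→Napier→Rotorua→Tauranga→Dunedin: max(8, 3, 5, 9, 9, 5, 10) = 10
Wellington→Queenstown→Hamilton→Christchurch→Nelson→Tauranga→Dunedin: max(8, 10, 7, 5, 10, 10) = 10
Wellington→Queenstown→Hamilton→Christchurch→Nelson→Dunedin: max(8, 10, 7, 5, 3) = 10
Wellington→Queenstown→Nelson→Tauranga→Dunedin: max(8, 3, 10, 10) = 10
The minimum achievable maximum is 8%.

8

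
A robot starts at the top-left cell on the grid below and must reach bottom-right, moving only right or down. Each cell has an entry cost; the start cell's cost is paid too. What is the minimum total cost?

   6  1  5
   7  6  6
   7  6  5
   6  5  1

24

Best path: (0,0) -> (0,1) -> (0,2) -> (1,2) -> (2,2) -> (3,2)
Cost: 6 + 1 + 5 + 6 + 5 + 1 = 24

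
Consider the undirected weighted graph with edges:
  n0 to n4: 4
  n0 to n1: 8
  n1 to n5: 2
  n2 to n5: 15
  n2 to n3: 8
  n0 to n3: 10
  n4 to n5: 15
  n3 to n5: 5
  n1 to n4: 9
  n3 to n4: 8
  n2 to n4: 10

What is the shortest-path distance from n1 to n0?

Comparing a few candidate routes:
n1-n5-n4-n0: 2 + 15 + 4 = 21
n1-n4-n0: 9 + 4 = 13
n1-n5-n3-n0: 2 + 5 + 10 = 17
n1-n0: 8
n1-n4-n3-n0: 9 + 8 + 10 = 27
n1-n5-n3-n4-n0: 2 + 5 + 8 + 4 = 19
Shortest: 8.

8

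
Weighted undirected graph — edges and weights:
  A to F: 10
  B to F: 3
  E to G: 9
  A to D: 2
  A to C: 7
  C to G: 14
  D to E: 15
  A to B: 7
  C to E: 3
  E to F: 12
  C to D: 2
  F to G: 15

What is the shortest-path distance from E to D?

Some routes from E to D:
E→C→D: 3 + 2 = 5
E→D: 15
E→C→A→D: 3 + 7 + 2 = 12
E→F→A→D: 12 + 10 + 2 = 24
The minimum is 5.

5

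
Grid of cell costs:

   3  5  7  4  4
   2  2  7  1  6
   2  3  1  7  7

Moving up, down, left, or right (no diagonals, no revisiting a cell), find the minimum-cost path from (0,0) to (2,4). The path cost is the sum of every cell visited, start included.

Cheapest: [0,0]→[1,0]→[1,1]→[2,1]→[2,2]→[2,3]→[2,4]
  3 + 2 + 2 + 3 + 1 + 7 + 7 = 25

25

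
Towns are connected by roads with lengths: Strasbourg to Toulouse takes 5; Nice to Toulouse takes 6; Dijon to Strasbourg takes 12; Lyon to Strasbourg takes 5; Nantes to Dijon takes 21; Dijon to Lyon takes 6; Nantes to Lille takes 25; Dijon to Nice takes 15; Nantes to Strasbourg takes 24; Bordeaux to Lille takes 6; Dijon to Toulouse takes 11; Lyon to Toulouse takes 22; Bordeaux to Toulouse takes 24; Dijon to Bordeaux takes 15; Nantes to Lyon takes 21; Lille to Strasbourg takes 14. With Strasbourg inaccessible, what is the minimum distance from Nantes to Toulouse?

32

Some routes from Nantes to Toulouse avoiding Strasbourg:
Nantes - Lyon - Dijon - Toulouse: 21 + 6 + 11 = 38
Nantes - Dijon - Toulouse: 21 + 11 = 32
Nantes - Lyon - Dijon - Nice - Toulouse: 21 + 6 + 15 + 6 = 48
Nantes - Dijon - Nice - Toulouse: 21 + 15 + 6 = 42
Nantes - Lyon - Toulouse: 21 + 22 = 43
Best route has total 32.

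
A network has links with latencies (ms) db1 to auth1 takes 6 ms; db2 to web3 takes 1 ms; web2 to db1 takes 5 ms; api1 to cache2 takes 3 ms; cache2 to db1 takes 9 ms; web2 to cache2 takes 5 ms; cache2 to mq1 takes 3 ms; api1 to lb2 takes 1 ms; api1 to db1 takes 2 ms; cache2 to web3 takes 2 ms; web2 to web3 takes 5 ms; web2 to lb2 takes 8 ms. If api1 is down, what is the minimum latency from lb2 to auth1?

19

Candidate routes:
lb2 -> web2 -> web3 -> cache2 -> db1 -> auth1: 8 + 5 + 2 + 9 + 6 = 30
lb2 -> web2 -> db1 -> auth1: 8 + 5 + 6 = 19
lb2 -> web2 -> cache2 -> db1 -> auth1: 8 + 5 + 9 + 6 = 28
Shortest: 19 ms.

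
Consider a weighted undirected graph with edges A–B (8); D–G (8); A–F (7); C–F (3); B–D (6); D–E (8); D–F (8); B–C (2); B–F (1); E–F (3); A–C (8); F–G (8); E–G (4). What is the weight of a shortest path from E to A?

10

Comparing a few candidate routes:
E → F → C → A: 3 + 3 + 8 = 14
E → F → B → A: 3 + 1 + 8 = 12
E → F → A: 3 + 7 = 10
Shortest: 10.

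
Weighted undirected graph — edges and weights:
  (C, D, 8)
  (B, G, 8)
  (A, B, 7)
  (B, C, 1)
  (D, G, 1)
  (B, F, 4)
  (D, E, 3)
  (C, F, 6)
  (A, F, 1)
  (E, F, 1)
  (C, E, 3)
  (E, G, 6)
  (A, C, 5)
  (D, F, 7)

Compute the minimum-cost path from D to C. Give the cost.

A few of the D→C routes:
D-E-C: 3 + 3 = 6
D-E-F-B-C: 3 + 1 + 4 + 1 = 9
D-C: 8
The minimum is 6.

6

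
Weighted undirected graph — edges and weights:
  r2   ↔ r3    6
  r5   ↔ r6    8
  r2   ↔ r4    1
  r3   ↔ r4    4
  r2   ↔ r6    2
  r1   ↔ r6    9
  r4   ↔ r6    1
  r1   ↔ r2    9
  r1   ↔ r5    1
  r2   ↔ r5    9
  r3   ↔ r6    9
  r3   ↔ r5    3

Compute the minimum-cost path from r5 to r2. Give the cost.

Checking several routes:
r5 -> r3 -> r2: 3 + 6 = 9
r5 -> r3 -> r4 -> r2: 3 + 4 + 1 = 8
r5 -> r1 -> r2: 1 + 9 = 10
r5 -> r2: 9
The minimum is 8.

8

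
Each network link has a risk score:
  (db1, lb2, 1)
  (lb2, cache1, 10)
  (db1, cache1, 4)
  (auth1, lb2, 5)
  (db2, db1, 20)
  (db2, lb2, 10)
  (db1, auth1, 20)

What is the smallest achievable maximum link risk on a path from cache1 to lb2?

Candidate routes:
cache1-db1-db2-lb2: max(4, 20, 10) = 20
cache1-lb2: max(10) = 10
cache1-db1-lb2: max(4, 1) = 4
cache1-db1-auth1-lb2: max(4, 20, 5) = 20
Smallest bottleneck: 4.

4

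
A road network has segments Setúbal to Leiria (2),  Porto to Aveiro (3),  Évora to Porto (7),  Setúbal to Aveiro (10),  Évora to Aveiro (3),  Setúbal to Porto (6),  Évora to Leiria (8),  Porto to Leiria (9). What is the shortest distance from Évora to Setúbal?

Comparing a few candidate routes:
Évora → Porto → Setúbal: 7 + 6 = 13
Évora → Aveiro → Porto → Setúbal: 3 + 3 + 6 = 12
Évora → Leiria → Setúbal: 8 + 2 = 10
The minimum is 10.

10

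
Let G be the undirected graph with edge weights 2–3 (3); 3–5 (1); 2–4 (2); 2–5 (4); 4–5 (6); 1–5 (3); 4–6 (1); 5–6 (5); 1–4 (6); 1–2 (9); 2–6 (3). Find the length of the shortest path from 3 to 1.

4

Comparing a few candidate routes:
3 -> 2 -> 4 -> 1: 3 + 2 + 6 = 11
3 -> 2 -> 5 -> 1: 3 + 4 + 3 = 10
3 -> 5 -> 1: 1 + 3 = 4
3 -> 2 -> 1: 3 + 9 = 12
The minimum is 4.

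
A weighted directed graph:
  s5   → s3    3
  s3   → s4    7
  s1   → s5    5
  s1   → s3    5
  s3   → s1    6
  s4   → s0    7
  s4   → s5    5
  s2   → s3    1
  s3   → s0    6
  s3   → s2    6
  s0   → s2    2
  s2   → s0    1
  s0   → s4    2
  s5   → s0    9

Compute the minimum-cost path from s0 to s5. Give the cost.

Routes from s0 to s5:
s0 -> s4 -> s5: 2 + 5 = 7
s0 -> s2 -> s3 -> s4 -> s5: 2 + 1 + 7 + 5 = 15
s0 -> s2 -> s3 -> s1 -> s5: 2 + 1 + 6 + 5 = 14
Shortest: 7.

7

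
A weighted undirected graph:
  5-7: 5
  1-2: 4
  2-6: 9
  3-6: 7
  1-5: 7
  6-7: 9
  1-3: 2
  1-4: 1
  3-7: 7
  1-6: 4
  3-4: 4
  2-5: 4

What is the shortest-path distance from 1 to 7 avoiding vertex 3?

Comparing a few candidate routes:
1 → 6 → 2 → 5 → 7: 4 + 9 + 4 + 5 = 22
1 → 5 → 7: 7 + 5 = 12
1 → 2 → 6 → 7: 4 + 9 + 9 = 22
1 → 6 → 7: 4 + 9 = 13
1 → 2 → 5 → 7: 4 + 4 + 5 = 13
The minimum is 12.

12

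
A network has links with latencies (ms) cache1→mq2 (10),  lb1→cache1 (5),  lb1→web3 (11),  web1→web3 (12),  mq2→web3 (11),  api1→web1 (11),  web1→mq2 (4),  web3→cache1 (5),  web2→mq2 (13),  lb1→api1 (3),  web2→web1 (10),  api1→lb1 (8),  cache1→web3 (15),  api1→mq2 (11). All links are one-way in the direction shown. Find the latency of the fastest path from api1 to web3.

19

A few of the api1→web3 routes:
api1 - lb1 - web3: 8 + 11 = 19
api1 - web1 - web3: 11 + 12 = 23
api1 - mq2 - web3: 11 + 11 = 22
The minimum is 19 ms.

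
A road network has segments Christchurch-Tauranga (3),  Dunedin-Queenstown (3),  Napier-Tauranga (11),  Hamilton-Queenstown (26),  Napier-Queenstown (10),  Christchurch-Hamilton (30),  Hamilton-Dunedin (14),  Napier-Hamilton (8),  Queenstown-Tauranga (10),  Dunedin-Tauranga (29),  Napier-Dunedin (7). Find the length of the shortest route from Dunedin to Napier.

A few of the Dunedin→Napier routes:
Dunedin → Tauranga → Napier: 29 + 11 = 40
Dunedin → Queenstown → Tauranga → Napier: 3 + 10 + 11 = 24
Dunedin → Napier: 7
Dunedin → Queenstown → Hamilton → Napier: 3 + 26 + 8 = 37
Dunedin → Hamilton → Napier: 14 + 8 = 22
Dunedin → Queenstown → Napier: 3 + 10 = 13
The minimum is 7 mi.

7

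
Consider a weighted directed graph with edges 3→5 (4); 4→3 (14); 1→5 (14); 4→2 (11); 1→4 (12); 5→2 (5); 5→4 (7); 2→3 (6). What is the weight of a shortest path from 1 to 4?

Routes from 1 to 4:
1 → 4: 12
1 → 5 → 4: 14 + 7 = 21
The minimum is 12.

12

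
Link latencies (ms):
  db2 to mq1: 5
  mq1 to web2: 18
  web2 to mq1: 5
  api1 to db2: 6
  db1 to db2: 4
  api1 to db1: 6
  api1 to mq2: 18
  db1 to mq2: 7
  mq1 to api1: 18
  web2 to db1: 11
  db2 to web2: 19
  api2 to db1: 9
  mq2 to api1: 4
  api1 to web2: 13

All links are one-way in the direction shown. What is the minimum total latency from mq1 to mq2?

Checking several routes:
mq1 - api1 - mq2: 18 + 18 = 36
mq1 - web2 - db1 - mq2: 18 + 11 + 7 = 36
mq1 - api1 - db1 - mq2: 18 + 6 + 7 = 31
mq1 - api1 - web2 - db1 - mq2: 18 + 13 + 11 + 7 = 49
Best route has total 31 ms.

31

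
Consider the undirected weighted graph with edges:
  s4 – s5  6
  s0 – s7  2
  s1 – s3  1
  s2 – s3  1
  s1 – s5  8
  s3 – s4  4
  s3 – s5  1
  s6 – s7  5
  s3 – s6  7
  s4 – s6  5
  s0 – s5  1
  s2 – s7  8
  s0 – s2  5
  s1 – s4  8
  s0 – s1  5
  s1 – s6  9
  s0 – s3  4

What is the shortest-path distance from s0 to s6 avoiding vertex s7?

9

A few of the s0→s6 routes:
s0→s3→s6: 4 + 7 = 11
s0→s5→s3→s1→s6: 1 + 1 + 1 + 9 = 12
s0→s5→s4→s6: 1 + 6 + 5 = 12
s0→s5→s3→s6: 1 + 1 + 7 = 9
s0→s5→s3→s4→s6: 1 + 1 + 4 + 5 = 11
Shortest: 9.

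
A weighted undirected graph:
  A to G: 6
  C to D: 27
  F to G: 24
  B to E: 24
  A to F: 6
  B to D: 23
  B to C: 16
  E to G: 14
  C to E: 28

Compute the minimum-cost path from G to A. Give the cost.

Candidate routes:
G -> A: 6
G -> F -> A: 24 + 6 = 30
Best route has total 6.

6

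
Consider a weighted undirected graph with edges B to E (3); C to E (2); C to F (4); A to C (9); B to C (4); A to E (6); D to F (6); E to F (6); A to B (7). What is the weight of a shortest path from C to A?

8

Checking several routes:
C - F - E - A: 4 + 6 + 6 = 16
C - E - A: 2 + 6 = 8
C - B - A: 4 + 7 = 11
C - B - E - A: 4 + 3 + 6 = 13
C - A: 9
C - E - B - A: 2 + 3 + 7 = 12
The minimum is 8.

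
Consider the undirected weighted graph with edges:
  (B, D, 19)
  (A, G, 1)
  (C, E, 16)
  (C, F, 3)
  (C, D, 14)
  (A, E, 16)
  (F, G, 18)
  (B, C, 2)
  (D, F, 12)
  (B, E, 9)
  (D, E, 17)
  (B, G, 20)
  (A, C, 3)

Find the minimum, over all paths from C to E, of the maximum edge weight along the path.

Comparing a few candidate routes:
C → B → E: max(2, 9) = 9
C → A → E: max(3, 16) = 16
C → F → D → E: max(3, 12, 17) = 17
C → D → E: max(14, 17) = 17
C → D → F → G → A → E: max(14, 12, 18, 1, 16) = 18
C → E: max(16) = 16
Best route has worst link 9.

9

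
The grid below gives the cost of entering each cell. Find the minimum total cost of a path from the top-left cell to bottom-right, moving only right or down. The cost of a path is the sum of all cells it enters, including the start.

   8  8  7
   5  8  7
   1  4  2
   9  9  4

Best path: [0,0] -> [1,0] -> [2,0] -> [2,1] -> [2,2] -> [3,2]
Cost: 8 + 5 + 1 + 4 + 2 + 4 = 24

24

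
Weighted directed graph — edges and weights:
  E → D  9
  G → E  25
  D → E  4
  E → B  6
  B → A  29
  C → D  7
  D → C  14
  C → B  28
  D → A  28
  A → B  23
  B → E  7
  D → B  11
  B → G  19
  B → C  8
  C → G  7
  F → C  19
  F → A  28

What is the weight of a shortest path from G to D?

Paths from G to D:
G - E - D: 25 + 9 = 34
G - E - B - C - D: 25 + 6 + 8 + 7 = 46
The minimum is 34.

34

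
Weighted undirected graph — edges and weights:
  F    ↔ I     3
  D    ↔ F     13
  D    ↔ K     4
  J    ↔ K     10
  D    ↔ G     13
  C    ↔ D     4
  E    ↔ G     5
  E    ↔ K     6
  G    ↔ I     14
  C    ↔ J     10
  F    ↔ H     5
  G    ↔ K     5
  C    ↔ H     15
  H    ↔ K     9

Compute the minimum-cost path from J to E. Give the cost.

A few of the J→E routes:
J→K→E: 10 + 6 = 16
J→C→D→K→G→E: 10 + 4 + 4 + 5 + 5 = 28
J→C→D→K→E: 10 + 4 + 4 + 6 = 24
J→K→G→E: 10 + 5 + 5 = 20
Best route has total 16.

16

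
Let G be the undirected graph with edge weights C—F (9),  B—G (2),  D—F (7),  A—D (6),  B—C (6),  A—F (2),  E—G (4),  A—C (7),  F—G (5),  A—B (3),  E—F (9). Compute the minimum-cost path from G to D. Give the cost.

Checking several routes:
G-F-D: 5 + 7 = 12
G-B-A-F-D: 2 + 3 + 2 + 7 = 14
G-F-A-D: 5 + 2 + 6 = 13
G-B-A-D: 2 + 3 + 6 = 11
Shortest: 11.

11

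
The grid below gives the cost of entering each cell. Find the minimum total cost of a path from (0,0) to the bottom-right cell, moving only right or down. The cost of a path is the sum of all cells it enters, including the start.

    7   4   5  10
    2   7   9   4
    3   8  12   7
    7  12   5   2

Path r0c0 -> r0c1 -> r0c2 -> r1c2 -> r1c3 -> r2c3 -> r3c3: 7 + 4 + 5 + 9 + 4 + 7 + 2 = 38.

38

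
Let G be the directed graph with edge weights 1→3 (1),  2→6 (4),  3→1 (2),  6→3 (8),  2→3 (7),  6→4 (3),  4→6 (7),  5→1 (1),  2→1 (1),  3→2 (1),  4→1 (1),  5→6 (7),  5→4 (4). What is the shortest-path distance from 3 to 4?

8

Routes from 3 to 4:
3 - 2 - 6 - 4: 1 + 4 + 3 = 8
The minimum is 8.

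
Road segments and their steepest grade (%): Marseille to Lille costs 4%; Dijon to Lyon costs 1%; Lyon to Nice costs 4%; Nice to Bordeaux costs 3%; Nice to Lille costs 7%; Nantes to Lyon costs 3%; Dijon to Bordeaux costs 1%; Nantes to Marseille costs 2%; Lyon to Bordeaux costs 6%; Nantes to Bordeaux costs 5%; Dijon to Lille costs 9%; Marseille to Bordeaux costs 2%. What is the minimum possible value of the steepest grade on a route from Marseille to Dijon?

2

Checking several routes:
Marseille-Nantes-Bordeaux-Nice-Lyon-Dijon: max(2, 5, 3, 4, 1) = 5
Marseille-Nantes-Lyon-Nice-Bordeaux-Dijon: max(2, 3, 4, 3, 1) = 4
Marseille-Bordeaux-Nantes-Lyon-Dijon: max(2, 5, 3, 1) = 5
Marseille-Bordeaux-Dijon: max(2, 1) = 2
Marseille-Bordeaux-Nice-Lyon-Dijon: max(2, 3, 4, 1) = 4
Marseille-Nantes-Lyon-Dijon: max(2, 3, 1) = 3
Smallest bottleneck: 2%.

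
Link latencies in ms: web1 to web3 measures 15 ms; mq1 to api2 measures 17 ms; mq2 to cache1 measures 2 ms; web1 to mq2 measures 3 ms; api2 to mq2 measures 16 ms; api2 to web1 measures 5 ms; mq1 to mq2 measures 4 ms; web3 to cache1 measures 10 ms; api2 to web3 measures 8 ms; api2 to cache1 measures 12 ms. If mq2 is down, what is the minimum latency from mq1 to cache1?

Candidate routes:
mq1 -> api2 -> web1 -> web3 -> cache1: 17 + 5 + 15 + 10 = 47
mq1 -> api2 -> cache1: 17 + 12 = 29
mq1 -> api2 -> web3 -> cache1: 17 + 8 + 10 = 35
Best route has total 29 ms.

29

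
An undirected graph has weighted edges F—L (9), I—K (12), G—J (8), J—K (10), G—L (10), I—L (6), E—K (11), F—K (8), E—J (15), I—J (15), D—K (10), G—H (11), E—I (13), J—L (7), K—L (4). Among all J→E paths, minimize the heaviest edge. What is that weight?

11

Comparing a few candidate routes:
J - G - L - F - K - E: max(8, 10, 9, 8, 11) = 11
J - K - E: max(10, 11) = 11
J - L - F - K - E: max(7, 9, 8, 11) = 11
J - G - L - K - E: max(8, 10, 4, 11) = 11
Best route has worst link 11.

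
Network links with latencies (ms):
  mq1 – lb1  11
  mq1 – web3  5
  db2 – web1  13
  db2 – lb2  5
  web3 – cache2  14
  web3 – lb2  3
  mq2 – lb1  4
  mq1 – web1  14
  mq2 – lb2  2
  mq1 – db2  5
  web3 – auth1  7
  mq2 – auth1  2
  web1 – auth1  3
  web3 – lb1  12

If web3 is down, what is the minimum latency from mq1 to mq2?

12

Routes from mq1 to mq2 avoiding web3:
mq1 → db2 → lb2 → mq2: 5 + 5 + 2 = 12
mq1 → db2 → web1 → auth1 → mq2: 5 + 13 + 3 + 2 = 23
mq1 → lb1 → mq2: 11 + 4 = 15
mq1 → web1 → db2 → lb2 → mq2: 14 + 13 + 5 + 2 = 34
mq1 → web1 → auth1 → mq2: 14 + 3 + 2 = 19
Shortest: 12 ms.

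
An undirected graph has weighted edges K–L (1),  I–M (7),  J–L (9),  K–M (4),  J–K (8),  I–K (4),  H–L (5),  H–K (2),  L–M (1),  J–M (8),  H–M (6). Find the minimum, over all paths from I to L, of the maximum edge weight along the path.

4

Comparing a few candidate routes:
I → K → H → L: max(4, 2, 5) = 5
I → K → M → H → L: max(4, 4, 6, 5) = 6
I → K → H → M → L: max(4, 2, 6, 1) = 6
I → K → M → L: max(4, 4, 1) = 4
I → M → L: max(7, 1) = 7
I → K → L: max(4, 1) = 4
Smallest bottleneck: 4.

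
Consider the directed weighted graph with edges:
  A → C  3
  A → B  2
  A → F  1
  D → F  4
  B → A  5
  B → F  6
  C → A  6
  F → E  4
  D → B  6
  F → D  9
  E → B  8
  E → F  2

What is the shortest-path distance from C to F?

7

Paths from C to F:
C → A → F: 6 + 1 = 7
C → A → B → F: 6 + 2 + 6 = 14
Best route has total 7.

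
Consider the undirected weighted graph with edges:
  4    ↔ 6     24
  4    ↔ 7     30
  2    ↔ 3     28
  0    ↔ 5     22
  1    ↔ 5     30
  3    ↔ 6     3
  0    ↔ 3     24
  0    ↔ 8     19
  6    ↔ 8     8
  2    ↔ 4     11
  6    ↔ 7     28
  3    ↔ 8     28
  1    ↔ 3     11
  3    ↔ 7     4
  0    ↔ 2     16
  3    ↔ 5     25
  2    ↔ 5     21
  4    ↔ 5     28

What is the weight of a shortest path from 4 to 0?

27

Checking several routes:
4→6→3→0: 24 + 3 + 24 = 51
4→6→8→0: 24 + 8 + 19 = 51
4→5→0: 28 + 22 = 50
4→7→3→0: 30 + 4 + 24 = 58
4→2→5→0: 11 + 21 + 22 = 54
4→2→0: 11 + 16 = 27
Shortest: 27.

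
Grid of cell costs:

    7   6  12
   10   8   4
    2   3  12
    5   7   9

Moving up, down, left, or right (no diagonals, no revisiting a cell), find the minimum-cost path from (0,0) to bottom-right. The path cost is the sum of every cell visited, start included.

One optimal route is r0c0 → r1c0 → r2c0 → r2c1 → r3c1 → r3c2.
Its cost is 7 + 10 + 2 + 3 + 7 + 9 = 38.

38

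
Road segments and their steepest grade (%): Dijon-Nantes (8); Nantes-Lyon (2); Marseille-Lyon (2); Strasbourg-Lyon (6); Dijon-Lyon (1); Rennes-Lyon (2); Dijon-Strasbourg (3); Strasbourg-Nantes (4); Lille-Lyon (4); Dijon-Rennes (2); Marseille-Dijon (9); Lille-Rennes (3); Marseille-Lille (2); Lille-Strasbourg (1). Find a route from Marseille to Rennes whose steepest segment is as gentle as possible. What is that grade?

2

Checking several routes:
Marseille -> Lyon -> Rennes: max(2, 2) = 2
Marseille -> Lyon -> Dijon -> Strasbourg -> Lille -> Rennes: max(2, 1, 3, 1, 3) = 3
Marseille -> Lyon -> Dijon -> Rennes: max(2, 1, 2) = 2
Marseille -> Lille -> Strasbourg -> Dijon -> Rennes: max(2, 1, 3, 2) = 3
Best route has worst link 2%.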